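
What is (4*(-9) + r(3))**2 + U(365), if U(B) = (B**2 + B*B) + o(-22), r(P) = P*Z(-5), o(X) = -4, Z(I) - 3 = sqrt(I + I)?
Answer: 267085 - 162*I*sqrt(10) ≈ 2.6709e+5 - 512.29*I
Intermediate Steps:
Z(I) = 3 + sqrt(2)*sqrt(I) (Z(I) = 3 + sqrt(I + I) = 3 + sqrt(2*I) = 3 + sqrt(2)*sqrt(I))
r(P) = P*(3 + I*sqrt(10)) (r(P) = P*(3 + sqrt(2)*sqrt(-5)) = P*(3 + sqrt(2)*(I*sqrt(5))) = P*(3 + I*sqrt(10)))
U(B) = -4 + 2*B**2 (U(B) = (B**2 + B*B) - 4 = (B**2 + B**2) - 4 = 2*B**2 - 4 = -4 + 2*B**2)
(4*(-9) + r(3))**2 + U(365) = (4*(-9) + 3*(3 + I*sqrt(10)))**2 + (-4 + 2*365**2) = (-36 + (9 + 3*I*sqrt(10)))**2 + (-4 + 2*133225) = (-27 + 3*I*sqrt(10))**2 + (-4 + 266450) = (-27 + 3*I*sqrt(10))**2 + 266446 = 266446 + (-27 + 3*I*sqrt(10))**2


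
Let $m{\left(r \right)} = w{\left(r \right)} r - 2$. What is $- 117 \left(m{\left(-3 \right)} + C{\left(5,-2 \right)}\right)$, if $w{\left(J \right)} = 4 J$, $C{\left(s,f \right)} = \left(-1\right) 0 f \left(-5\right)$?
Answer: $-3978$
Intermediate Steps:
$C{\left(s,f \right)} = 0$ ($C{\left(s,f \right)} = 0 f \left(-5\right) = 0 \left(-5\right) = 0$)
$m{\left(r \right)} = -2 + 4 r^{2}$ ($m{\left(r \right)} = 4 r r - 2 = 4 r^{2} - 2 = -2 + 4 r^{2}$)
$- 117 \left(m{\left(-3 \right)} + C{\left(5,-2 \right)}\right) = - 117 \left(\left(-2 + 4 \left(-3\right)^{2}\right) + 0\right) = - 117 \left(\left(-2 + 4 \cdot 9\right) + 0\right) = - 117 \left(\left(-2 + 36\right) + 0\right) = - 117 \left(34 + 0\right) = \left(-117\right) 34 = -3978$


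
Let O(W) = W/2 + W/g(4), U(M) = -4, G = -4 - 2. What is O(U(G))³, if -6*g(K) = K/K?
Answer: 10648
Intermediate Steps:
G = -6
g(K) = -⅙ (g(K) = -K/(6*K) = -⅙*1 = -⅙)
O(W) = -11*W/2 (O(W) = W/2 + W/(-⅙) = W*(½) + W*(-6) = W/2 - 6*W = -11*W/2)
O(U(G))³ = (-11/2*(-4))³ = 22³ = 10648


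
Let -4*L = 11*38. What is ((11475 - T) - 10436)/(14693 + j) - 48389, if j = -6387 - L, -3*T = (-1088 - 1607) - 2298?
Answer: -348836837/7209 ≈ -48389.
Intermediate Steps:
T = 4993/3 (T = -((-1088 - 1607) - 2298)/3 = -(-2695 - 2298)/3 = -⅓*(-4993) = 4993/3 ≈ 1664.3)
L = -209/2 (L = -11*38/4 = -¼*418 = -209/2 ≈ -104.50)
j = -12565/2 (j = -6387 - 1*(-209/2) = -6387 + 209/2 = -12565/2 ≈ -6282.5)
((11475 - T) - 10436)/(14693 + j) - 48389 = ((11475 - 1*4993/3) - 10436)/(14693 - 12565/2) - 48389 = ((11475 - 4993/3) - 10436)/(16821/2) - 48389 = (29432/3 - 10436)*(2/16821) - 48389 = -1876/3*2/16821 - 48389 = -536/7209 - 48389 = -348836837/7209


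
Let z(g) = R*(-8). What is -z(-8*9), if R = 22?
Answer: 176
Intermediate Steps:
z(g) = -176 (z(g) = 22*(-8) = -176)
-z(-8*9) = -1*(-176) = 176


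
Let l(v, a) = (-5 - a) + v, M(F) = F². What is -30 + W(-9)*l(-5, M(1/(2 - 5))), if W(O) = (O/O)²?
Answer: -361/9 ≈ -40.111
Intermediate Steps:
W(O) = 1 (W(O) = 1² = 1)
l(v, a) = -5 + v - a
-30 + W(-9)*l(-5, M(1/(2 - 5))) = -30 + 1*(-5 - 5 - (1/(2 - 5))²) = -30 + 1*(-5 - 5 - (1/(-3))²) = -30 + 1*(-5 - 5 - (-⅓)²) = -30 + 1*(-5 - 5 - 1*⅑) = -30 + 1*(-5 - 5 - ⅑) = -30 + 1*(-91/9) = -30 - 91/9 = -361/9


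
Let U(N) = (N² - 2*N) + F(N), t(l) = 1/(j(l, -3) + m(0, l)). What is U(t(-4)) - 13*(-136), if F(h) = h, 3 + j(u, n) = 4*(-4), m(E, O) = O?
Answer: 935296/529 ≈ 1768.0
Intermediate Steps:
j(u, n) = -19 (j(u, n) = -3 + 4*(-4) = -3 - 16 = -19)
t(l) = 1/(-19 + l)
U(N) = N² - N (U(N) = (N² - 2*N) + N = N² - N)
U(t(-4)) - 13*(-136) = (-1 + 1/(-19 - 4))/(-19 - 4) - 13*(-136) = (-1 + 1/(-23))/(-23) + 1768 = -(-1 - 1/23)/23 + 1768 = -1/23*(-24/23) + 1768 = 24/529 + 1768 = 935296/529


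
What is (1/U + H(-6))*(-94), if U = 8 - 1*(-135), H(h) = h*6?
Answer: 483818/143 ≈ 3383.3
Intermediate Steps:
H(h) = 6*h
U = 143 (U = 8 + 135 = 143)
(1/U + H(-6))*(-94) = (1/143 + 6*(-6))*(-94) = (1/143 - 36)*(-94) = -5147/143*(-94) = 483818/143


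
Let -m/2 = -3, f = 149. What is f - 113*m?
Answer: -529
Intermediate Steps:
m = 6 (m = -2*(-3) = 6)
f - 113*m = 149 - 113*6 = 149 - 678 = -529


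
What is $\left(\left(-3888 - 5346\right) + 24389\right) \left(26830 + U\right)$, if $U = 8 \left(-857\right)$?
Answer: $302705970$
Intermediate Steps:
$U = -6856$
$\left(\left(-3888 - 5346\right) + 24389\right) \left(26830 + U\right) = \left(\left(-3888 - 5346\right) + 24389\right) \left(26830 - 6856\right) = \left(\left(-3888 - 5346\right) + 24389\right) 19974 = \left(-9234 + 24389\right) 19974 = 15155 \cdot 19974 = 302705970$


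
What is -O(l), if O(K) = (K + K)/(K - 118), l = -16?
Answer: -16/67 ≈ -0.23881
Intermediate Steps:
O(K) = 2*K/(-118 + K) (O(K) = (2*K)/(-118 + K) = 2*K/(-118 + K))
-O(l) = -2*(-16)/(-118 - 16) = -2*(-16)/(-134) = -2*(-16)*(-1)/134 = -1*16/67 = -16/67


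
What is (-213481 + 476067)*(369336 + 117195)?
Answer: 127756229166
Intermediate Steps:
(-213481 + 476067)*(369336 + 117195) = 262586*486531 = 127756229166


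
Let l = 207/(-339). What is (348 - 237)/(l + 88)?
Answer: 12543/9875 ≈ 1.2702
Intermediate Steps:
l = -69/113 (l = 207*(-1/339) = -69/113 ≈ -0.61062)
(348 - 237)/(l + 88) = (348 - 237)/(-69/113 + 88) = 111/(9875/113) = 111*(113/9875) = 12543/9875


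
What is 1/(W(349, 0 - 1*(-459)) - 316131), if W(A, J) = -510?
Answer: -1/316641 ≈ -3.1582e-6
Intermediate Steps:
1/(W(349, 0 - 1*(-459)) - 316131) = 1/(-510 - 316131) = 1/(-316641) = -1/316641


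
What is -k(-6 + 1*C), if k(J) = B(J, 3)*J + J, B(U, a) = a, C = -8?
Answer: 56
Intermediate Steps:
k(J) = 4*J (k(J) = 3*J + J = 4*J)
-k(-6 + 1*C) = -4*(-6 + 1*(-8)) = -4*(-6 - 8) = -4*(-14) = -1*(-56) = 56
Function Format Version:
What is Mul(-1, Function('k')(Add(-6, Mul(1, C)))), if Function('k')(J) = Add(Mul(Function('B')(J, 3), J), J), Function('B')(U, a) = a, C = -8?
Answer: 56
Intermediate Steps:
Function('k')(J) = Mul(4, J) (Function('k')(J) = Add(Mul(3, J), J) = Mul(4, J))
Mul(-1, Function('k')(Add(-6, Mul(1, C)))) = Mul(-1, Mul(4, Add(-6, Mul(1, -8)))) = Mul(-1, Mul(4, Add(-6, -8))) = Mul(-1, Mul(4, -14)) = Mul(-1, -56) = 56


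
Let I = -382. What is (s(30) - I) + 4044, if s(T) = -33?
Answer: 4393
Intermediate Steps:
(s(30) - I) + 4044 = (-33 - 1*(-382)) + 4044 = (-33 + 382) + 4044 = 349 + 4044 = 4393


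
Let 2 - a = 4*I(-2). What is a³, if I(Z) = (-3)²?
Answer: -39304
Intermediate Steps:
I(Z) = 9
a = -34 (a = 2 - 4*9 = 2 - 1*36 = 2 - 36 = -34)
a³ = (-34)³ = -39304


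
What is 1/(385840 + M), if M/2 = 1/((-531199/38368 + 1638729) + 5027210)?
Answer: 255758216353/98681750197718256 ≈ 2.5917e-6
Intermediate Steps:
M = 76736/255758216353 (M = 2/((-531199/38368 + 1638729) + 5027210) = 2/(62874223073/38368 + 5027210) = 2/(255758216353/38368) = 2*(38368/255758216353) = 76736/255758216353 ≈ 3.0003e-7)
1/(385840 + M) = 1/(385840 + 76736/255758216353) = 1/(98681750197718256/255758216353) = 255758216353/98681750197718256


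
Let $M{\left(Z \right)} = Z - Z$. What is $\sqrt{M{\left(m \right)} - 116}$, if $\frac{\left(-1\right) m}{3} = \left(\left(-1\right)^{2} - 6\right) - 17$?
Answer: $2 i \sqrt{29} \approx 10.77 i$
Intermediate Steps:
$m = 66$ ($m = - 3 \left(\left(\left(-1\right)^{2} - 6\right) - 17\right) = - 3 \left(\left(1 - 6\right) - 17\right) = - 3 \left(-5 - 17\right) = \left(-3\right) \left(-22\right) = 66$)
$M{\left(Z \right)} = 0$
$\sqrt{M{\left(m \right)} - 116} = \sqrt{0 - 116} = \sqrt{-116} = 2 i \sqrt{29}$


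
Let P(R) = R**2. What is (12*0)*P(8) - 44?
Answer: -44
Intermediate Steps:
(12*0)*P(8) - 44 = (12*0)*8**2 - 44 = 0*64 - 44 = 0 - 44 = -44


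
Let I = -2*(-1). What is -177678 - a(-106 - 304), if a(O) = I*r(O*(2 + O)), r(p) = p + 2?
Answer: -512242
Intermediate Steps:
r(p) = 2 + p
I = 2
a(O) = 4 + 2*O*(2 + O) (a(O) = 2*(2 + O*(2 + O)) = 4 + 2*O*(2 + O))
-177678 - a(-106 - 304) = -177678 - (4 + 2*(-106 - 304)*(2 + (-106 - 304))) = -177678 - (4 + 2*(-410)*(2 - 410)) = -177678 - (4 + 2*(-410)*(-408)) = -177678 - (4 + 334560) = -177678 - 1*334564 = -177678 - 334564 = -512242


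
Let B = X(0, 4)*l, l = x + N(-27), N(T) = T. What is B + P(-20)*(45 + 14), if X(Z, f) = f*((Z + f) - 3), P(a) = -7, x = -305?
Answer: -1741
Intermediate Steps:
X(Z, f) = f*(-3 + Z + f)
l = -332 (l = -305 - 27 = -332)
B = -1328 (B = (4*(-3 + 0 + 4))*(-332) = (4*1)*(-332) = 4*(-332) = -1328)
B + P(-20)*(45 + 14) = -1328 - 7*(45 + 14) = -1328 - 7*59 = -1328 - 413 = -1741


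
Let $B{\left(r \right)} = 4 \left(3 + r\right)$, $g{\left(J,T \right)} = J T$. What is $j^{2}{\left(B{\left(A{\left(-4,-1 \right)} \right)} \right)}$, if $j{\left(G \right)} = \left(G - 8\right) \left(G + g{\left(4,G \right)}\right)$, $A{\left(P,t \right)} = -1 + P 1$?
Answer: $409600$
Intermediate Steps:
$A{\left(P,t \right)} = -1 + P$
$B{\left(r \right)} = 12 + 4 r$
$j{\left(G \right)} = 5 G \left(-8 + G\right)$ ($j{\left(G \right)} = \left(G - 8\right) \left(G + 4 G\right) = \left(-8 + G\right) 5 G = 5 G \left(-8 + G\right)$)
$j^{2}{\left(B{\left(A{\left(-4,-1 \right)} \right)} \right)} = \left(5 \left(12 + 4 \left(-1 - 4\right)\right) \left(-8 + \left(12 + 4 \left(-1 - 4\right)\right)\right)\right)^{2} = \left(5 \left(12 + 4 \left(-5\right)\right) \left(-8 + \left(12 + 4 \left(-5\right)\right)\right)\right)^{2} = \left(5 \left(12 - 20\right) \left(-8 + \left(12 - 20\right)\right)\right)^{2} = \left(5 \left(-8\right) \left(-8 - 8\right)\right)^{2} = \left(5 \left(-8\right) \left(-16\right)\right)^{2} = 640^{2} = 409600$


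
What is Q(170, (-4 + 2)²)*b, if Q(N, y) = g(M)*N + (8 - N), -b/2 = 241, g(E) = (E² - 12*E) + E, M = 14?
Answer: -3363396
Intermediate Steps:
g(E) = E² - 11*E
b = -482 (b = -2*241 = -482)
Q(N, y) = 8 + 41*N (Q(N, y) = (14*(-11 + 14))*N + (8 - N) = (14*3)*N + (8 - N) = 42*N + (8 - N) = 8 + 41*N)
Q(170, (-4 + 2)²)*b = (8 + 41*170)*(-482) = (8 + 6970)*(-482) = 6978*(-482) = -3363396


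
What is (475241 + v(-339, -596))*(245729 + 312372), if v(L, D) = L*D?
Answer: 377993435785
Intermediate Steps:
v(L, D) = D*L
(475241 + v(-339, -596))*(245729 + 312372) = (475241 - 596*(-339))*(245729 + 312372) = (475241 + 202044)*558101 = 677285*558101 = 377993435785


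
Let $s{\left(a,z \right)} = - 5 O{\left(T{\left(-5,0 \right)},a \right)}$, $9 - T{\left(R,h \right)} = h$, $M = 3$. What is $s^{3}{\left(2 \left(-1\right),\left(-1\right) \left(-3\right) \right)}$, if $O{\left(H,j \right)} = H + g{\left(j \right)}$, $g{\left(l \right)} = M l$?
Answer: $-3375$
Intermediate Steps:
$g{\left(l \right)} = 3 l$
$T{\left(R,h \right)} = 9 - h$
$O{\left(H,j \right)} = H + 3 j$
$s{\left(a,z \right)} = -45 - 15 a$ ($s{\left(a,z \right)} = - 5 \left(\left(9 - 0\right) + 3 a\right) = - 5 \left(\left(9 + 0\right) + 3 a\right) = - 5 \left(9 + 3 a\right) = -45 - 15 a$)
$s^{3}{\left(2 \left(-1\right),\left(-1\right) \left(-3\right) \right)} = \left(-45 - 15 \cdot 2 \left(-1\right)\right)^{3} = \left(-45 - -30\right)^{3} = \left(-45 + 30\right)^{3} = \left(-15\right)^{3} = -3375$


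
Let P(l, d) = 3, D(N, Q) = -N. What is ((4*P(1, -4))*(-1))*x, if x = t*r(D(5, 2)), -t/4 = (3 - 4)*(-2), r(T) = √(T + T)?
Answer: 96*I*√10 ≈ 303.58*I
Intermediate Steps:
r(T) = √2*√T (r(T) = √(2*T) = √2*√T)
t = -8 (t = -4*(3 - 4)*(-2) = -(-4)*(-2) = -4*2 = -8)
x = -8*I*√10 (x = -8*√2*√(-1*5) = -8*√2*√(-5) = -8*√2*I*√5 = -8*I*√10 ≈ -25.298*I)
((4*P(1, -4))*(-1))*x = ((4*3)*(-1))*(-8*I*√10) = (12*(-1))*(-8*I*√10) = -(-96)*I*√10 = 96*I*√10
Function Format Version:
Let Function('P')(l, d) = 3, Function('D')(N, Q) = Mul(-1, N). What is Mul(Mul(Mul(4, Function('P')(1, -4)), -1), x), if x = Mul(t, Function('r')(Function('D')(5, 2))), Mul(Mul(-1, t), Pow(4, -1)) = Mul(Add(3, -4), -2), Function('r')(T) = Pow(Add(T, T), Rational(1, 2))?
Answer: Mul(96, I, Pow(10, Rational(1, 2))) ≈ Mul(303.58, I)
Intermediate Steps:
Function('r')(T) = Mul(Pow(2, Rational(1, 2)), Pow(T, Rational(1, 2))) (Function('r')(T) = Pow(Mul(2, T), Rational(1, 2)) = Mul(Pow(2, Rational(1, 2)), Pow(T, Rational(1, 2))))
t = -8 (t = Mul(-4, Mul(Add(3, -4), -2)) = Mul(-4, Mul(-1, -2)) = Mul(-4, 2) = -8)
x = Mul(-8, I, Pow(10, Rational(1, 2))) (x = Mul(-8, Mul(Pow(2, Rational(1, 2)), Pow(Mul(-1, 5), Rational(1, 2)))) = Mul(-8, Mul(Pow(2, Rational(1, 2)), Pow(-5, Rational(1, 2)))) = Mul(-8, Mul(Pow(2, Rational(1, 2)), Mul(I, Pow(5, Rational(1, 2))))) = Mul(-8, Mul(I, Pow(10, Rational(1, 2)))) = Mul(-8, I, Pow(10, Rational(1, 2))) ≈ Mul(-25.298, I))
Mul(Mul(Mul(4, Function('P')(1, -4)), -1), x) = Mul(Mul(Mul(4, 3), -1), Mul(-8, I, Pow(10, Rational(1, 2)))) = Mul(Mul(12, -1), Mul(-8, I, Pow(10, Rational(1, 2)))) = Mul(-12, Mul(-8, I, Pow(10, Rational(1, 2)))) = Mul(96, I, Pow(10, Rational(1, 2)))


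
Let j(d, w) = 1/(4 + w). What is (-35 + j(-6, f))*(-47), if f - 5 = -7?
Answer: 3243/2 ≈ 1621.5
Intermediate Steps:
f = -2 (f = 5 - 7 = -2)
(-35 + j(-6, f))*(-47) = (-35 + 1/(4 - 2))*(-47) = (-35 + 1/2)*(-47) = (-35 + ½)*(-47) = -69/2*(-47) = 3243/2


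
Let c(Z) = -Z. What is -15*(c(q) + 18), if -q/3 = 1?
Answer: -315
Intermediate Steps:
q = -3 (q = -3*1 = -3)
-15*(c(q) + 18) = -15*(-1*(-3) + 18) = -15*(3 + 18) = -15*21 = -315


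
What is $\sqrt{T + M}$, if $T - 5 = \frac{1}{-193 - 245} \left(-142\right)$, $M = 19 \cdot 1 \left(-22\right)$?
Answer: $\frac{2 i \sqrt{4948086}}{219} \approx 20.314 i$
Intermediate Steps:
$M = -418$ ($M = 19 \left(-22\right) = -418$)
$T = \frac{1166}{219}$ ($T = 5 + \frac{1}{-193 - 245} \left(-142\right) = 5 + \frac{1}{-438} \left(-142\right) = 5 - - \frac{71}{219} = 5 + \frac{71}{219} = \frac{1166}{219} \approx 5.3242$)
$\sqrt{T + M} = \sqrt{\frac{1166}{219} - 418} = \sqrt{- \frac{90376}{219}} = \frac{2 i \sqrt{4948086}}{219}$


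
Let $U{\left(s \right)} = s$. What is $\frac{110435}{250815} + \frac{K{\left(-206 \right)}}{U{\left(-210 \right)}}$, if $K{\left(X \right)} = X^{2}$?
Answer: $- \frac{354013133}{1755705} \approx -201.64$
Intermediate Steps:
$\frac{110435}{250815} + \frac{K{\left(-206 \right)}}{U{\left(-210 \right)}} = \frac{110435}{250815} + \frac{\left(-206\right)^{2}}{-210} = 110435 \cdot \frac{1}{250815} + 42436 \left(- \frac{1}{210}\right) = \frac{22087}{50163} - \frac{21218}{105} = - \frac{354013133}{1755705}$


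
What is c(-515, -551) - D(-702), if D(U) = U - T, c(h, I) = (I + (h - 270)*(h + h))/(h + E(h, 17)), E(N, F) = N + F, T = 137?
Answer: 41908/1013 ≈ 41.370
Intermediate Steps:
E(N, F) = F + N
c(h, I) = (I + 2*h*(-270 + h))/(17 + 2*h) (c(h, I) = (I + (h - 270)*(h + h))/(h + (17 + h)) = (I + (-270 + h)*(2*h))/(17 + 2*h) = (I + 2*h*(-270 + h))/(17 + 2*h))
D(U) = -137 + U (D(U) = U - 1*137 = U - 137 = -137 + U)
c(-515, -551) - D(-702) = (-551 - 540*(-515) + 2*(-515)²)/(17 + 2*(-515)) - (-137 - 702) = (-551 + 278100 + 2*265225)/(17 - 1030) - 1*(-839) = (-551 + 278100 + 530450)/(-1013) + 839 = -1/1013*807999 + 839 = -807999/1013 + 839 = 41908/1013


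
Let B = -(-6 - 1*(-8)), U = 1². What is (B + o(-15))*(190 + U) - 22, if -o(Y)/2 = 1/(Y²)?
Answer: -91282/225 ≈ -405.70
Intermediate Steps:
U = 1
o(Y) = -2/Y²
B = -2 (B = -(-6 + 8) = -1*2 = -2)
(B + o(-15))*(190 + U) - 22 = (-2 - 2/(-15)²)*(190 + 1) - 22 = (-2 - 2*1/225)*191 - 22 = (-2 - 2/225)*191 - 22 = -452/225*191 - 22 = -86332/225 - 22 = -91282/225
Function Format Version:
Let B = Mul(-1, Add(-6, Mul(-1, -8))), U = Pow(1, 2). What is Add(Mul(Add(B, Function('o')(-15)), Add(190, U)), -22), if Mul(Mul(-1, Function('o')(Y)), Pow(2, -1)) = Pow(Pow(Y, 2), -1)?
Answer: Rational(-91282, 225) ≈ -405.70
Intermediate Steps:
U = 1
Function('o')(Y) = Mul(-2, Pow(Y, -2)) (Function('o')(Y) = Mul(-2, Pow(Pow(Y, 2), -1)) = Mul(-2, Pow(Y, -2)))
B = -2 (B = Mul(-1, Add(-6, 8)) = Mul(-1, 2) = -2)
Add(Mul(Add(B, Function('o')(-15)), Add(190, U)), -22) = Add(Mul(Add(-2, Mul(-2, Pow(-15, -2))), Add(190, 1)), -22) = Add(Mul(Add(-2, Mul(-2, Rational(1, 225))), 191), -22) = Add(Mul(Add(-2, Rational(-2, 225)), 191), -22) = Add(Mul(Rational(-452, 225), 191), -22) = Add(Rational(-86332, 225), -22) = Rational(-91282, 225)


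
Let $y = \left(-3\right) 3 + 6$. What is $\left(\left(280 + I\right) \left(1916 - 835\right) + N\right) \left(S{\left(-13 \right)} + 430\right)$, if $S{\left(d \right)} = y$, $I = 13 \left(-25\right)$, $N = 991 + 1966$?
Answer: $-19508776$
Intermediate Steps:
$N = 2957$
$I = -325$
$y = -3$ ($y = -9 + 6 = -3$)
$S{\left(d \right)} = -3$
$\left(\left(280 + I\right) \left(1916 - 835\right) + N\right) \left(S{\left(-13 \right)} + 430\right) = \left(\left(280 - 325\right) \left(1916 - 835\right) + 2957\right) \left(-3 + 430\right) = \left(\left(-45\right) 1081 + 2957\right) 427 = \left(-48645 + 2957\right) 427 = \left(-45688\right) 427 = -19508776$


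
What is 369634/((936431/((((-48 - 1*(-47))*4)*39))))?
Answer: -57662904/936431 ≈ -61.577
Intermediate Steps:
369634/((936431/((((-48 - 1*(-47))*4)*39)))) = 369634/((936431/((((-48 + 47)*4)*39)))) = 369634/((936431/((-1*4*39)))) = 369634/((936431/((-4*39)))) = 369634/((936431/(-156))) = 369634/((936431*(-1/156))) = 369634/(-936431/156) = 369634*(-156/936431) = -57662904/936431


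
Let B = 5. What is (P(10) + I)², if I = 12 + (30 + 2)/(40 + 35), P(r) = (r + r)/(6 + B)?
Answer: 138109504/680625 ≈ 202.92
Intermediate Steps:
P(r) = 2*r/11 (P(r) = (r + r)/(6 + 5) = (2*r)/11 = (2*r)*(1/11) = 2*r/11)
I = 932/75 (I = 12 + 32/75 = 932/75 ≈ 12.427)
(P(10) + I)² = ((2/11)*10 + 932/75)² = (20/11 + 932/75)² = (11752/825)² = 138109504/680625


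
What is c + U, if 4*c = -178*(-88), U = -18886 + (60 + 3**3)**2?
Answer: -7401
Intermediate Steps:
U = -11317 (U = -18886 + (60 + 27)**2 = -18886 + 87**2 = -18886 + 7569 = -11317)
c = 3916 (c = (-178*(-88))/4 = (1/4)*15664 = 3916)
c + U = 3916 - 11317 = -7401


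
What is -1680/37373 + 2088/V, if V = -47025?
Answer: -131192/1468225 ≈ -0.089354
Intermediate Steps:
-1680/37373 + 2088/V = -1680/37373 + 2088/(-47025) = -1680*1/37373 + 2088*(-1/47025) = -240/5339 - 232/5225 = -131192/1468225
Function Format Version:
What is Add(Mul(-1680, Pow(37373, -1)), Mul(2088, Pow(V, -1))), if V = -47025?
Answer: Rational(-131192, 1468225) ≈ -0.089354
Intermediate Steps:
Add(Mul(-1680, Pow(37373, -1)), Mul(2088, Pow(V, -1))) = Add(Mul(-1680, Pow(37373, -1)), Mul(2088, Pow(-47025, -1))) = Add(Mul(-1680, Rational(1, 37373)), Mul(2088, Rational(-1, 47025))) = Add(Rational(-240, 5339), Rational(-232, 5225)) = Rational(-131192, 1468225)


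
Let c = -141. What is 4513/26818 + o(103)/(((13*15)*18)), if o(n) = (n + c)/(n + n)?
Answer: 407768837/2423877885 ≈ 0.16823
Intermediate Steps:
o(n) = (-141 + n)/(2*n) (o(n) = (n - 141)/(n + n) = (-141 + n)/((2*n)) = (-141 + n)*(1/(2*n)) = (-141 + n)/(2*n))
4513/26818 + o(103)/(((13*15)*18)) = 4513/26818 + ((½)*(-141 + 103)/103)/(((13*15)*18)) = 4513*(1/26818) + ((½)*(1/103)*(-38))/((195*18)) = 4513/26818 - 19/103/3510 = 4513/26818 - 19/103*1/3510 = 4513/26818 - 19/361530 = 407768837/2423877885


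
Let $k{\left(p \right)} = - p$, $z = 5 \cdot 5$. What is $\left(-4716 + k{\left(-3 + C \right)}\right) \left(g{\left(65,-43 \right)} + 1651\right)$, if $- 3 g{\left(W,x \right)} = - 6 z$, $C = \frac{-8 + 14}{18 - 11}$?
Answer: $-8018271$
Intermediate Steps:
$C = \frac{6}{7} \approx 0.85714$
$z = 25$
$g{\left(W,x \right)} = 50$ ($g{\left(W,x \right)} = - \frac{\left(-6\right) 25}{3} = \left(- \frac{1}{3}\right) \left(-150\right) = 50$)
$\left(-4716 + k{\left(-3 + C \right)}\right) \left(g{\left(65,-43 \right)} + 1651\right) = \left(-4716 - \left(-3 + \frac{6}{7}\right)\right) \left(50 + 1651\right) = \left(-4716 - - \frac{15}{7}\right) 1701 = \left(-4716 + \frac{15}{7}\right) 1701 = \left(- \frac{32997}{7}\right) 1701 = -8018271$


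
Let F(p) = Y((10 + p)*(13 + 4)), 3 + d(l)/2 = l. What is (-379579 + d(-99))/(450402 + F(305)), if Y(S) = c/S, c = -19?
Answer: -2033737965/2411902691 ≈ -0.84321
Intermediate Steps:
d(l) = -6 + 2*l
Y(S) = -19/S
F(p) = -19/(170 + 17*p) (F(p) = -19*1/((10 + p)*(13 + 4)) = -19*1/(17*(10 + p)) = -19/(170 + 17*p))
(-379579 + d(-99))/(450402 + F(305)) = (-379579 + (-6 + 2*(-99)))/(450402 - 19/(170 + 17*305)) = (-379579 + (-6 - 198))/(450402 - 19/(170 + 5185)) = (-379579 - 204)/(450402 - 19/5355) = -379783/(450402 - 19*1/5355) = -379783/(450402 - 19/5355) = -379783/2411902691/5355 = -379783*5355/2411902691 = -2033737965/2411902691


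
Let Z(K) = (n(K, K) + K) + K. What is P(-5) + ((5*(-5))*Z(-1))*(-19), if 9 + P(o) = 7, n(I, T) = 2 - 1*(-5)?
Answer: 2373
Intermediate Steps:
n(I, T) = 7 (n(I, T) = 2 + 5 = 7)
Z(K) = 7 + 2*K (Z(K) = (7 + K) + K = 7 + 2*K)
P(o) = -2 (P(o) = -9 + 7 = -2)
P(-5) + ((5*(-5))*Z(-1))*(-19) = -2 + ((5*(-5))*(7 + 2*(-1)))*(-19) = -2 - 25*(7 - 2)*(-19) = -2 - 25*5*(-19) = -2 - 125*(-19) = -2 + 2375 = 2373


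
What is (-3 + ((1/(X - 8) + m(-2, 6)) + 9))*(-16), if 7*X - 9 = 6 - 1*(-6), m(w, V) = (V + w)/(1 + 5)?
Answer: -1552/15 ≈ -103.47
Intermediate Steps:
m(w, V) = V/6 + w/6 (m(w, V) = (V + w)/6 = (V + w)*(⅙) = V/6 + w/6)
X = 3 (X = 9/7 + (6 - 1*(-6))/7 = 9/7 + (6 + 6)/7 = 9/7 + (⅐)*12 = 9/7 + 12/7 = 3)
(-3 + ((1/(X - 8) + m(-2, 6)) + 9))*(-16) = (-3 + ((1/(3 - 8) + ((⅙)*6 + (⅙)*(-2))) + 9))*(-16) = (-3 + ((1/(-5) + (1 - ⅓)) + 9))*(-16) = (-3 + ((-⅕ + ⅔) + 9))*(-16) = (-3 + (7/15 + 9))*(-16) = (-3 + 142/15)*(-16) = (97/15)*(-16) = -1552/15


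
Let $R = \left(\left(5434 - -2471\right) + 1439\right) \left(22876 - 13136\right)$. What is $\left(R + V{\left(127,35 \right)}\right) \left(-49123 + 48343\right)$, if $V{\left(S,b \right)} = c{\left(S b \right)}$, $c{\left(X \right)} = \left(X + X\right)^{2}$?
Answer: $-132633274800$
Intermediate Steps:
$c{\left(X \right)} = 4 X^{2}$ ($c{\left(X \right)} = \left(2 X\right)^{2} = 4 X^{2}$)
$V{\left(S,b \right)} = 4 S^{2} b^{2}$ ($V{\left(S,b \right)} = 4 \left(S b\right)^{2} = 4 S^{2} b^{2}$)
$R = 91010560$ ($R = \left(\left(5434 + 2471\right) + 1439\right) 9740 = \left(7905 + 1439\right) 9740 = 9344 \cdot 9740 = 91010560$)
$\left(R + V{\left(127,35 \right)}\right) \left(-49123 + 48343\right) = \left(91010560 + 4 \cdot 127^{2} \cdot 35^{2}\right) \left(-49123 + 48343\right) = \left(91010560 + 4 \cdot 16129 \cdot 1225\right) \left(-780\right) = \left(91010560 + 79032100\right) \left(-780\right) = 170042660 \left(-780\right) = -132633274800$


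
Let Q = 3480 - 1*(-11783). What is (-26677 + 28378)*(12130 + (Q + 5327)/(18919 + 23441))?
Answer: 29135147013/1412 ≈ 2.0634e+7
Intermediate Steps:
Q = 15263 (Q = 3480 + 11783 = 15263)
(-26677 + 28378)*(12130 + (Q + 5327)/(18919 + 23441)) = (-26677 + 28378)*(12130 + (15263 + 5327)/(18919 + 23441)) = 1701*(12130 + 20590/42360) = 1701*(12130 + 20590*(1/42360)) = 1701*(12130 + 2059/4236) = 1701*(51384739/4236) = 29135147013/1412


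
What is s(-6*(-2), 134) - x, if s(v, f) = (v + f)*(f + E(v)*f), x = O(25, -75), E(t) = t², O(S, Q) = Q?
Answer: 2836855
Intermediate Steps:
x = -75
s(v, f) = (f + v)*(f + f*v²) (s(v, f) = (v + f)*(f + v²*f) = (f + v)*(f + f*v²))
s(-6*(-2), 134) - x = 134*(134 - 6*(-2) + (-6*(-2))³ + 134*(-6*(-2))²) - 1*(-75) = 134*(134 + 12 + 12³ + 134*12²) + 75 = 134*(134 + 12 + 1728 + 134*144) + 75 = 134*(134 + 12 + 1728 + 19296) + 75 = 134*21170 + 75 = 2836780 + 75 = 2836855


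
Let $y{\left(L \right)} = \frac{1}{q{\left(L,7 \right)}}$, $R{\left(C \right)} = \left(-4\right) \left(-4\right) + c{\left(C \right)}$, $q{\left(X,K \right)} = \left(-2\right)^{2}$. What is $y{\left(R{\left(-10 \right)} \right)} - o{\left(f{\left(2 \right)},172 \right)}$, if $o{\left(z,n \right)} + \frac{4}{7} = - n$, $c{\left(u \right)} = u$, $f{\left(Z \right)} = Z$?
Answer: $\frac{4839}{28} \approx 172.82$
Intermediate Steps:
$q{\left(X,K \right)} = 4$
$o{\left(z,n \right)} = - \frac{4}{7} - n$
$R{\left(C \right)} = 16 + C$ ($R{\left(C \right)} = \left(-4\right) \left(-4\right) + C = 16 + C$)
$y{\left(L \right)} = \frac{1}{4}$
$y{\left(R{\left(-10 \right)} \right)} - o{\left(f{\left(2 \right)},172 \right)} = \frac{1}{4} - \left(- \frac{4}{7} - 172\right) = \frac{1}{4} - - \frac{1208}{7} = \frac{1}{4} + \frac{1208}{7} = \frac{4839}{28}$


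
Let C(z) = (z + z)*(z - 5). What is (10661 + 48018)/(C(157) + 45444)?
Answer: 58679/93172 ≈ 0.62979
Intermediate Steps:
C(z) = 2*z*(-5 + z) (C(z) = (2*z)*(-5 + z) = 2*z*(-5 + z))
(10661 + 48018)/(C(157) + 45444) = (10661 + 48018)/(2*157*(-5 + 157) + 45444) = 58679/(2*157*152 + 45444) = 58679/(47728 + 45444) = 58679/93172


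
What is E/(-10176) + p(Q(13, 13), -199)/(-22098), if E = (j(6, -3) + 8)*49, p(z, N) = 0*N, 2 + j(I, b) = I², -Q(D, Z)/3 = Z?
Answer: -343/1696 ≈ -0.20224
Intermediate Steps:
Q(D, Z) = -3*Z
j(I, b) = -2 + I²
p(z, N) = 0
E = 2058 (E = ((-2 + 6²) + 8)*49 = ((-2 + 36) + 8)*49 = (34 + 8)*49 = 42*49 = 2058)
E/(-10176) + p(Q(13, 13), -199)/(-22098) = 2058/(-10176) + 0/(-22098) = 2058*(-1/10176) + 0*(-1/22098) = -343/1696 + 0 = -343/1696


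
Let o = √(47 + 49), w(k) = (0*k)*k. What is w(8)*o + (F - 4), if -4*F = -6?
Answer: -5/2 ≈ -2.5000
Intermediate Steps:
w(k) = 0 (w(k) = 0*k = 0)
F = 3/2 (F = -¼*(-6) = 3/2 ≈ 1.5000)
o = 4*√6 (o = √96 = 4*√6 ≈ 9.7980)
w(8)*o + (F - 4) = 0*(4*√6) + (3/2 - 4) = 0 - 5/2 = -5/2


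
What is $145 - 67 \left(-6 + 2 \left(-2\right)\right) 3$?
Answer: $2155$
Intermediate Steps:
$145 - 67 \left(-6 + 2 \left(-2\right)\right) 3 = 145 - 67 \left(-6 - 4\right) 3 = 145 - 67 \left(\left(-10\right) 3\right) = 145 - -2010 = 145 + 2010 = 2155$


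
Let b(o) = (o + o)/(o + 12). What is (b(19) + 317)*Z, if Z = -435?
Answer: -4291275/31 ≈ -1.3843e+5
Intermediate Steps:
b(o) = 2*o/(12 + o) (b(o) = (2*o)/(12 + o) = 2*o/(12 + o))
(b(19) + 317)*Z = (2*19/(12 + 19) + 317)*(-435) = (2*19/31 + 317)*(-435) = (2*19*(1/31) + 317)*(-435) = (38/31 + 317)*(-435) = (9865/31)*(-435) = -4291275/31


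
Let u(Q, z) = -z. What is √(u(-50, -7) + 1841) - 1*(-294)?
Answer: 294 + 2*√462 ≈ 336.99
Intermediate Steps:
√(u(-50, -7) + 1841) - 1*(-294) = √(-1*(-7) + 1841) - 1*(-294) = √(7 + 1841) + 294 = √1848 + 294 = 2*√462 + 294 = 294 + 2*√462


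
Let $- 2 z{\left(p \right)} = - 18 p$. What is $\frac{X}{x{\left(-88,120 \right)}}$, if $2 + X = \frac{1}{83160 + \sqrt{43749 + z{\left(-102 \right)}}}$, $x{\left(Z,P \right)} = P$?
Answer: $- \frac{768389021}{46103618460} - \frac{\sqrt{4759}}{276621710760} \approx -0.016667$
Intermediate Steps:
$z{\left(p \right)} = 9 p$ ($z{\left(p \right)} = - \frac{\left(-18\right) p}{2} = 9 p$)
$X = -2 + \frac{1}{83160 + 3 \sqrt{4759}}$ ($X = -2 + \frac{1}{83160 + \sqrt{43749 + 9 \left(-102\right)}} = -2 + \frac{1}{83160 + \sqrt{43749 - 918}} = -2 + \frac{1}{83160 + \sqrt{42831}} = -2 + \frac{1}{83160 + 3 \sqrt{4759}} \approx -2.0$)
$\frac{X}{x{\left(-88,120 \right)}} = \frac{- \frac{1536778042}{768393641} - \frac{\sqrt{4759}}{2305180923}}{120} = \left(- \frac{1536778042}{768393641} - \frac{\sqrt{4759}}{2305180923}\right) \frac{1}{120} = - \frac{768389021}{46103618460} - \frac{\sqrt{4759}}{276621710760}$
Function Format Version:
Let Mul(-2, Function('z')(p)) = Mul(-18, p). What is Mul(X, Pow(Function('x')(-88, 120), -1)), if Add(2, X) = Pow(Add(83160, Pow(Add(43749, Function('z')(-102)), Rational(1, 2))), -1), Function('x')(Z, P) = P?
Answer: Add(Rational(-768389021, 46103618460), Mul(Rational(-1, 276621710760), Pow(4759, Rational(1, 2)))) ≈ -0.016667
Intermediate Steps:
Function('z')(p) = Mul(9, p) (Function('z')(p) = Mul(Rational(-1, 2), Mul(-18, p)) = Mul(9, p))
X = Add(-2, Pow(Add(83160, Mul(3, Pow(4759, Rational(1, 2)))), -1)) (X = Add(-2, Pow(Add(83160, Pow(Add(43749, Mul(9, -102)), Rational(1, 2))), -1)) = Add(-2, Pow(Add(83160, Pow(Add(43749, -918), Rational(1, 2))), -1)) = Add(-2, Pow(Add(83160, Pow(42831, Rational(1, 2))), -1)) = Add(-2, Pow(Add(83160, Mul(3, Pow(4759, Rational(1, 2)))), -1)) ≈ -2.0000)
Mul(X, Pow(Function('x')(-88, 120), -1)) = Mul(Add(Rational(-1536778042, 768393641), Mul(Rational(-1, 2305180923), Pow(4759, Rational(1, 2)))), Pow(120, -1)) = Mul(Add(Rational(-1536778042, 768393641), Mul(Rational(-1, 2305180923), Pow(4759, Rational(1, 2)))), Rational(1, 120)) = Add(Rational(-768389021, 46103618460), Mul(Rational(-1, 276621710760), Pow(4759, Rational(1, 2))))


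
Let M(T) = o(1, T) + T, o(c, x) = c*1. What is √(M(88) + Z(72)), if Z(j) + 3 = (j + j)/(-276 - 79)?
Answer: √10787030/355 ≈ 9.2517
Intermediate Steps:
Z(j) = -3 - 2*j/355 (Z(j) = -3 + (j + j)/(-276 - 79) = -3 + (2*j)/(-355) = -3 + (2*j)*(-1/355) = -3 - 2*j/355)
o(c, x) = c
M(T) = 1 + T
√(M(88) + Z(72)) = √((1 + 88) + (-3 - 2/355*72)) = √(89 + (-3 - 144/355)) = √(89 - 1209/355) = √(30386/355) = √10787030/355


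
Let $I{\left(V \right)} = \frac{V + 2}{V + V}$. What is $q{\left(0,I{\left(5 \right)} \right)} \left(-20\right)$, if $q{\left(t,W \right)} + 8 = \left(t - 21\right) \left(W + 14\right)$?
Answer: $6334$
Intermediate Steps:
$I{\left(V \right)} = \frac{2 + V}{2 V}$
$q{\left(t,W \right)} = -8 + \left(-21 + t\right) \left(14 + W\right)$ ($q{\left(t,W \right)} = -8 + \left(t - 21\right) \left(W + 14\right) = -8 + \left(-21 + t\right) \left(14 + W\right)$)
$q{\left(0,I{\left(5 \right)} \right)} \left(-20\right) = \left(-302 - 21 \frac{2 + 5}{2 \cdot 5} + 14 \cdot 0 + \frac{2 + 5}{2 \cdot 5} \cdot 0\right) \left(-20\right) = \left(-302 - 21 \cdot \frac{1}{2} \cdot \frac{1}{5} \cdot 7 + 0 + \frac{1}{2} \cdot \frac{1}{5} \cdot 7 \cdot 0\right) \left(-20\right) = \left(-302 - \frac{147}{10} + 0 + \frac{7}{10} \cdot 0\right) \left(-20\right) = \left(-302 - \frac{147}{10} + 0 + 0\right) \left(-20\right) = \left(- \frac{3167}{10}\right) \left(-20\right) = 6334$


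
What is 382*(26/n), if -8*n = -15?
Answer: 79456/15 ≈ 5297.1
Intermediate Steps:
n = 15/8 (n = -⅛*(-15) = 15/8 ≈ 1.8750)
382*(26/n) = 382*(26/(15/8)) = 382*(26*(8/15)) = 382*(208/15) = 79456/15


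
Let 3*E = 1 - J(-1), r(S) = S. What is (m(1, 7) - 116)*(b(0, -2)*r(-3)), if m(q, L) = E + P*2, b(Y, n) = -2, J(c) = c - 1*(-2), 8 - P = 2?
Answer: -624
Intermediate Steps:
P = 6 (P = 8 - 1*2 = 8 - 2 = 6)
J(c) = 2 + c (J(c) = c + 2 = 2 + c)
E = 0 (E = (1 - (2 - 1))/3 = (1 - 1*1)/3 = (1 - 1)/3 = (⅓)*0 = 0)
m(q, L) = 12 (m(q, L) = 0 + 6*2 = 0 + 12 = 12)
(m(1, 7) - 116)*(b(0, -2)*r(-3)) = (12 - 116)*(-2*(-3)) = -104*6 = -624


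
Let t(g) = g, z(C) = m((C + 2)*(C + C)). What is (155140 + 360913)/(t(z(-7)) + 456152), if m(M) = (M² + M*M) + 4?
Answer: 516053/465956 ≈ 1.1075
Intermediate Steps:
m(M) = 4 + 2*M² (m(M) = (M² + M²) + 4 = 2*M² + 4 = 4 + 2*M²)
z(C) = 4 + 8*C²*(2 + C)² (z(C) = 4 + 2*((C + 2)*(C + C))² = 4 + 2*((2 + C)*(2*C))² = 4 + 2*(2*C*(2 + C))² = 4 + 2*(4*C²*(2 + C)²) = 4 + 8*C²*(2 + C)²)
(155140 + 360913)/(t(z(-7)) + 456152) = (155140 + 360913)/((4 + 8*(-7)²*(2 - 7)²) + 456152) = 516053/((4 + 8*49*(-5)²) + 456152) = 516053/((4 + 8*49*25) + 456152) = 516053/((4 + 9800) + 456152) = 516053/(9804 + 456152) = 516053/465956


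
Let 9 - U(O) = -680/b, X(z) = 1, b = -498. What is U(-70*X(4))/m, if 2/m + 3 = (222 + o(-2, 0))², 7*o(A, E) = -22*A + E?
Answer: 4854121757/24402 ≈ 1.9892e+5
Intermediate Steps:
o(A, E) = -22*A/7 + E/7 (o(A, E) = (-22*A + E)/7 = (E - 22*A)/7 = -22*A/7 + E/7)
U(O) = 1901/249 (U(O) = 9 - (-680)/(-498) = 9 - (-680)*(-1)/498 = 9 - 1*340/249 = 9 - 340/249 = 1901/249)
m = 98/2553457 (m = 2/(-3 + (222 + (-22/7*(-2) + (⅐)*0))²) = 2/(-3 + (222 + (44/7 + 0))²) = 2/(-3 + (222 + 44/7)²) = 2/(-3 + (1598/7)²) = 2/(-3 + 2553604/49) = 2/(2553457/49) = 2*(49/2553457) = 98/2553457 ≈ 3.8379e-5)
U(-70*X(4))/m = 1901/(249*(98/2553457)) = (1901/249)*(2553457/98) = 4854121757/24402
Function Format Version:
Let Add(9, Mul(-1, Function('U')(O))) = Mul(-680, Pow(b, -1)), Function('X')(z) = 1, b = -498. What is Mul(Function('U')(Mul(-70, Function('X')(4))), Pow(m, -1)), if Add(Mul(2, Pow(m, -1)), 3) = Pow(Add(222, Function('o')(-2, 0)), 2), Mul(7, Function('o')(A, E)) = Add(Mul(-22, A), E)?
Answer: Rational(4854121757, 24402) ≈ 1.9892e+5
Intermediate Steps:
Function('o')(A, E) = Add(Mul(Rational(-22, 7), A), Mul(Rational(1, 7), E)) (Function('o')(A, E) = Mul(Rational(1, 7), Add(Mul(-22, A), E)) = Mul(Rational(1, 7), Add(E, Mul(-22, A))) = Add(Mul(Rational(-22, 7), A), Mul(Rational(1, 7), E)))
Function('U')(O) = Rational(1901, 249) (Function('U')(O) = Add(9, Mul(-1, Mul(-680, Pow(-498, -1)))) = Add(9, Mul(-1, Mul(-680, Rational(-1, 498)))) = Add(9, Mul(-1, Rational(340, 249))) = Add(9, Rational(-340, 249)) = Rational(1901, 249))
m = Rational(98, 2553457) (m = Mul(2, Pow(Add(-3, Pow(Add(222, Add(Mul(Rational(-22, 7), -2), Mul(Rational(1, 7), 0))), 2)), -1)) = Mul(2, Pow(Add(-3, Pow(Add(222, Add(Rational(44, 7), 0)), 2)), -1)) = Mul(2, Pow(Add(-3, Pow(Add(222, Rational(44, 7)), 2)), -1)) = Mul(2, Pow(Add(-3, Pow(Rational(1598, 7), 2)), -1)) = Mul(2, Pow(Add(-3, Rational(2553604, 49)), -1)) = Mul(2, Pow(Rational(2553457, 49), -1)) = Mul(2, Rational(49, 2553457)) = Rational(98, 2553457) ≈ 3.8379e-5)
Mul(Function('U')(Mul(-70, Function('X')(4))), Pow(m, -1)) = Mul(Rational(1901, 249), Pow(Rational(98, 2553457), -1)) = Mul(Rational(1901, 249), Rational(2553457, 98)) = Rational(4854121757, 24402)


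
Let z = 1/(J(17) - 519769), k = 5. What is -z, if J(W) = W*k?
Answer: 1/519684 ≈ 1.9242e-6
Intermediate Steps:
J(W) = 5*W (J(W) = W*5 = 5*W)
z = -1/519684 (z = 1/(5*17 - 519769) = 1/(85 - 519769) = 1/(-519684) = -1/519684 ≈ -1.9242e-6)
-z = -1*(-1/519684) = 1/519684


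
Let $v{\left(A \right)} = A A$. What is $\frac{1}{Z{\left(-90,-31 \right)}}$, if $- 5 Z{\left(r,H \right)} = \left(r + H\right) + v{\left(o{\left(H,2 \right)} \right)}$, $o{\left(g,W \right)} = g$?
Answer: $- \frac{1}{168} \approx -0.0059524$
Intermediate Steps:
$v{\left(A \right)} = A^{2}$
$Z{\left(r,H \right)} = - \frac{H}{5} - \frac{r}{5} - \frac{H^{2}}{5}$ ($Z{\left(r,H \right)} = - \frac{\left(r + H\right) + H^{2}}{5} = - \frac{\left(H + r\right) + H^{2}}{5} = - \frac{H + r + H^{2}}{5} = - \frac{H}{5} - \frac{r}{5} - \frac{H^{2}}{5}$)
$\frac{1}{Z{\left(-90,-31 \right)}} = \frac{1}{\left(- \frac{1}{5}\right) \left(-31\right) - -18 - \frac{\left(-31\right)^{2}}{5}} = \frac{1}{\frac{31}{5} + 18 - \frac{961}{5}} = \frac{1}{-168} = - \frac{1}{168}$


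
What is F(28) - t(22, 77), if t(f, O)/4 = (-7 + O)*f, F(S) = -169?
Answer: -6329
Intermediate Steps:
t(f, O) = 4*f*(-7 + O) (t(f, O) = 4*((-7 + O)*f) = 4*(f*(-7 + O)) = 4*f*(-7 + O))
F(28) - t(22, 77) = -169 - 4*22*(-7 + 77) = -169 - 4*22*70 = -169 - 1*6160 = -169 - 6160 = -6329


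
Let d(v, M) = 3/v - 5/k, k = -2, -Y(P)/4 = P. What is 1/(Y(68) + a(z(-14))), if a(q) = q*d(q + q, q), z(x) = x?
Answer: -2/611 ≈ -0.0032733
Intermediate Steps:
Y(P) = -4*P
d(v, M) = 5/2 + 3/v (d(v, M) = 3/v - 5/(-2) = 3/v - 5*(-½) = 3/v + 5/2 = 5/2 + 3/v)
a(q) = q*(5/2 + 3/(2*q)) (a(q) = q*(5/2 + 3/(q + q)) = q*(5/2 + 3/((2*q))) = q*(5/2 + 3*(1/(2*q))) = q*(5/2 + 3/(2*q)))
1/(Y(68) + a(z(-14))) = 1/(-4*68 + (3/2 + (5/2)*(-14))) = 1/(-272 + (3/2 - 35)) = 1/(-272 - 67/2) = 1/(-611/2) = -2/611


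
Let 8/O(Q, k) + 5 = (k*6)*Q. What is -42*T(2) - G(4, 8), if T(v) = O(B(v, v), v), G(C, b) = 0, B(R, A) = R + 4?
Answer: -336/67 ≈ -5.0149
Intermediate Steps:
B(R, A) = 4 + R
O(Q, k) = 8/(-5 + 6*Q*k) (O(Q, k) = 8/(-5 + (k*6)*Q) = 8/(-5 + (6*k)*Q) = 8/(-5 + 6*Q*k))
T(v) = 8/(-5 + 6*v*(4 + v)) (T(v) = 8/(-5 + 6*(4 + v)*v) = 8/(-5 + 6*v*(4 + v)))
-42*T(2) - G(4, 8) = -336/(-5 + 6*2*(4 + 2)) - 1*0 = -336/(-5 + 6*2*6) + 0 = -336/(-5 + 72) + 0 = -336/67 + 0 = -336/67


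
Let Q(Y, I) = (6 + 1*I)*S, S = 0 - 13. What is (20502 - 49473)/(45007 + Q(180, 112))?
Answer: -9657/14491 ≈ -0.66641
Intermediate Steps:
S = -13
Q(Y, I) = -78 - 13*I (Q(Y, I) = (6 + 1*I)*(-13) = (6 + I)*(-13) = -78 - 13*I)
(20502 - 49473)/(45007 + Q(180, 112)) = (20502 - 49473)/(45007 + (-78 - 13*112)) = -28971/(45007 + (-78 - 1456)) = -28971/(45007 - 1534) = -28971/43473 = -28971*1/43473 = -9657/14491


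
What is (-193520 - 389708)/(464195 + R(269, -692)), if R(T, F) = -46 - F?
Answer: -583228/464841 ≈ -1.2547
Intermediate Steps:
(-193520 - 389708)/(464195 + R(269, -692)) = (-193520 - 389708)/(464195 + (-46 - 1*(-692))) = -583228/(464195 + (-46 + 692)) = -583228/(464195 + 646) = -583228/464841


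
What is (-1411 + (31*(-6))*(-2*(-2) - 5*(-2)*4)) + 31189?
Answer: 21594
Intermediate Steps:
(-1411 + (31*(-6))*(-2*(-2) - 5*(-2)*4)) + 31189 = (-1411 - 186*(4 + 10*4)) + 31189 = (-1411 - 186*(4 + 40)) + 31189 = (-1411 - 186*44) + 31189 = (-1411 - 8184) + 31189 = -9595 + 31189 = 21594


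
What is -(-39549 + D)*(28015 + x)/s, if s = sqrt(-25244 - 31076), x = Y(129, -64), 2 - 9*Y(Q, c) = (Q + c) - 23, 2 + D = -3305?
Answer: -24554053*I*sqrt(55)/36 ≈ -5.0583e+6*I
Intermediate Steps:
D = -3307 (D = -2 - 3305 = -3307)
Y(Q, c) = 25/9 - Q/9 - c/9 (Y(Q, c) = 2/9 - ((Q + c) - 23)/9 = 2/9 - (-23 + Q + c)/9 = 2/9 + (23/9 - Q/9 - c/9) = 25/9 - Q/9 - c/9)
x = -40/9 (x = 25/9 - 1/9*129 - 1/9*(-64) = 25/9 - 43/3 + 64/9 = -40/9 ≈ -4.4444)
s = 32*I*sqrt(55) (s = sqrt(-56320) = 32*I*sqrt(55) ≈ 237.32*I)
-(-39549 + D)*(28015 + x)/s = -(-39549 - 3307)*(28015 - 40/9)/(32*I*sqrt(55)) = -(-42856*252095/9)*(-I*sqrt(55)/1760) = -(-10803783320)*(-I*sqrt(55)/1760)/9 = -24554053*I*sqrt(55)/36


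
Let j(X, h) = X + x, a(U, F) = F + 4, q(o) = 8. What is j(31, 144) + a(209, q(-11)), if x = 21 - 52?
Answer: 12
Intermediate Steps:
x = -31
a(U, F) = 4 + F
j(X, h) = -31 + X (j(X, h) = X - 31 = -31 + X)
j(31, 144) + a(209, q(-11)) = (-31 + 31) + (4 + 8) = 0 + 12 = 12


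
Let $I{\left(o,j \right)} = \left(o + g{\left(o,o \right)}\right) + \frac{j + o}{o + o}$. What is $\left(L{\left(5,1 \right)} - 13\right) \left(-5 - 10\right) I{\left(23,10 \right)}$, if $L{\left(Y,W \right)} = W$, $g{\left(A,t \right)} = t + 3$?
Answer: $\frac{205830}{23} \approx 8949.1$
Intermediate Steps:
$g{\left(A,t \right)} = 3 + t$
$I{\left(o,j \right)} = 3 + 2 o + \frac{j + o}{2 o}$ ($I{\left(o,j \right)} = \left(o + \left(3 + o\right)\right) + \frac{j + o}{o + o} = \left(3 + 2 o\right) + \frac{j + o}{2 o} = 3 + 2 o + \frac{j + o}{2 o}$)
$\left(L{\left(5,1 \right)} - 13\right) \left(-5 - 10\right) I{\left(23,10 \right)} = \left(1 - 13\right) \left(-5 - 10\right) \frac{10 + 23 \left(7 + 4 \cdot 23\right)}{2 \cdot 23} = - 12 \left(-5 - 10\right) \frac{1}{2} \cdot \frac{1}{23} \left(10 + 23 \left(7 + 92\right)\right) = \left(-12\right) \left(-15\right) \frac{1}{2} \cdot \frac{1}{23} \left(10 + 23 \cdot 99\right) = 180 \cdot \frac{1}{2} \cdot \frac{1}{23} \left(10 + 2277\right) = 180 \cdot \frac{1}{2} \cdot \frac{1}{23} \cdot 2287 = 180 \cdot \frac{2287}{46} = \frac{205830}{23}$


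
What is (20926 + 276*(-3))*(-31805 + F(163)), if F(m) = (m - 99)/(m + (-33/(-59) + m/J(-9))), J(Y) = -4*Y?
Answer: -228208564375402/357017 ≈ -6.3921e+8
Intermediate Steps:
F(m) = (-99 + m)/(33/59 + 37*m/36) (F(m) = (m - 99)/(m + (-33/(-59) + m/((-4*(-9))))) = (-99 + m)/(m + (-33*(-1/59) + m/36)) = (-99 + m)/(m + (33/59 + m*(1/36))) = (-99 + m)/(m + (33/59 + m/36)) = (-99 + m)/(33/59 + 37*m/36))
(20926 + 276*(-3))*(-31805 + F(163)) = (20926 + 276*(-3))*(-31805 + 2124*(-99 + 163)/(1188 + 2183*163)) = (20926 - 828)*(-31805 + 2124*64/(1188 + 355829)) = 20098*(-31805 + 2124*64/357017) = 20098*(-31805 + 2124*(1/357017)*64) = 20098*(-31805 + 135936/357017) = 20098*(-11354789749/357017) = -228208564375402/357017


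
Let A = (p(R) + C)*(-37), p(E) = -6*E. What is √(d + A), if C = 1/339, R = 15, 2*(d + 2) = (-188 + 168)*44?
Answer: √331879305/339 ≈ 53.739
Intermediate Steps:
d = -442 (d = -2 + ((-188 + 168)*44)/2 = -2 + (-20*44)/2 = -2 + (½)*(-880) = -2 - 440 = -442)
C = 1/339 ≈ 0.0029499
A = 1128833/339 (A = (-6*15 + 1/339)*(-37) = (-90 + 1/339)*(-37) = -30509/339*(-37) = 1128833/339 ≈ 3329.9)
√(d + A) = √(-442 + 1128833/339) = √(978995/339) = √331879305/339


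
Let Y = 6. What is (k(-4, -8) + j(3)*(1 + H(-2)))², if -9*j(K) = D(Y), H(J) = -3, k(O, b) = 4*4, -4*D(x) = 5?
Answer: 80089/324 ≈ 247.19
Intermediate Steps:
D(x) = -5/4 (D(x) = -¼*5 = -5/4)
k(O, b) = 16
j(K) = 5/36 (j(K) = -⅑*(-5/4) = 5/36)
(k(-4, -8) + j(3)*(1 + H(-2)))² = (16 + 5*(1 - 3)/36)² = (16 + (5/36)*(-2))² = (16 - 5/18)² = (283/18)² = 80089/324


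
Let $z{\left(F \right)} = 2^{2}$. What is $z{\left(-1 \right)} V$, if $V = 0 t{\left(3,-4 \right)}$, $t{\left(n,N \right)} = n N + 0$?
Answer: $0$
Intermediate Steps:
$z{\left(F \right)} = 4$
$t{\left(n,N \right)} = N n$ ($t{\left(n,N \right)} = N n + 0 = N n$)
$V = 0$ ($V = 0 \left(\left(-4\right) 3\right) = 0 \left(-12\right) = 0$)
$z{\left(-1 \right)} V = 4 \cdot 0 = 0$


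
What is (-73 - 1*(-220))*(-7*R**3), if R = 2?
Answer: -8232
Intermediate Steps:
(-73 - 1*(-220))*(-7*R**3) = (-73 - 1*(-220))*(-7*2**3) = (-73 + 220)*(-7*8) = 147*(-56) = -8232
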